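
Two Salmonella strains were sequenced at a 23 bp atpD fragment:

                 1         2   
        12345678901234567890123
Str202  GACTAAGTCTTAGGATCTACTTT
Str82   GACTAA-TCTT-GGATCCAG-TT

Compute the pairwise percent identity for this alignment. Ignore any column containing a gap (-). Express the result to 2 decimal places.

90.00%

Excluding the 3 gap columns leaves 20 comparable sites.
The sequences differ at positions 18 (T/C), 20 (C/G).
18 of the 20 comparable sites match, so the percent identity is 18/20 × 100 = 90.00%.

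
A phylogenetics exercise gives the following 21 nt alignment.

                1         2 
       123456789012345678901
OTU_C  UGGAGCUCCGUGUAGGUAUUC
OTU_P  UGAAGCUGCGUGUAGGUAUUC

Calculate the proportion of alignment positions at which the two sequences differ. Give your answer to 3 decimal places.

0.095

Mismatches occur at site 3 (G↔A), site 8 (C↔G).
There are 2 differences over 21 sites, so p = 2/21 = 0.095.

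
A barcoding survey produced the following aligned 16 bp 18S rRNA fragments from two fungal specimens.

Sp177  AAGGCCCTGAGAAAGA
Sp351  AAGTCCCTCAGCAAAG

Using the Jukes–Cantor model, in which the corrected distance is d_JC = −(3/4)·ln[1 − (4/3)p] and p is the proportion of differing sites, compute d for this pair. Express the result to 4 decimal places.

Mismatches occur at site 4 (G↔T), site 9 (G↔C), site 12 (A↔C), site 15 (G↔A), site 16 (A↔G).
p = 5/16 = 0.312500.
d = −0.75 · ln(1 − (4/3)·0.312500) = −0.75 · ln(0.583333) = −0.75 · (-0.538997) = 0.4042.

0.4042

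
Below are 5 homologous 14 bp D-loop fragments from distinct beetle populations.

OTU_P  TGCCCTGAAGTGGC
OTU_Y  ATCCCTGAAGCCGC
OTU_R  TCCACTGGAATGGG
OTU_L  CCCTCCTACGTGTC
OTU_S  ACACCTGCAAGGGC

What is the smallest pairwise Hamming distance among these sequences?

4

Pairwise Hamming distances:
  OTU_P vs OTU_Y: 4
  OTU_P vs OTU_R: 5
  OTU_P vs OTU_L: 7
  OTU_P vs OTU_S: 6
  OTU_Y vs OTU_R: 8
  OTU_Y vs OTU_L: 9
  OTU_Y vs OTU_S: 6
  OTU_R vs OTU_L: 9
  OTU_R vs OTU_S: 6
  OTU_L vs OTU_S: 10
The smallest is 4, between OTU_P and OTU_Y.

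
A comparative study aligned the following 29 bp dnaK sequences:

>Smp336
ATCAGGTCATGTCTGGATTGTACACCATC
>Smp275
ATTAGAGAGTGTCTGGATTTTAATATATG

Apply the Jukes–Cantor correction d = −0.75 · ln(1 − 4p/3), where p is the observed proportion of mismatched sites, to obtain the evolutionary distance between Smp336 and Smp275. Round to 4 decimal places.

Differing sites — 3:C/T; 6:G/A; 7:T/G; 8:C/A; 9:A/G; 20:G/T; 23:C/A; 24:A/T; 25:C/A; 26:C/T; 29:C/G.
p = 11/29 = 0.379310.
d = −0.75 · ln(1 − (4/3)·0.379310) = −0.75 · ln(0.494253) = −0.75 · (-0.704708) = 0.5285.

0.5285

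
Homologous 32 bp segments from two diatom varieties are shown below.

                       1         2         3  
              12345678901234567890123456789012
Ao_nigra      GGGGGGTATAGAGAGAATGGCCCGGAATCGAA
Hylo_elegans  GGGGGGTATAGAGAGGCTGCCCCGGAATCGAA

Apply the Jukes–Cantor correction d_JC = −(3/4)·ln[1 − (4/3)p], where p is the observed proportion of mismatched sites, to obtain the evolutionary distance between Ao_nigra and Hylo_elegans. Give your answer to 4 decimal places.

Differing sites — 16:A/G; 17:A/C; 20:G/C.
p = 3/32 = 0.093750.
d = −0.75 · ln(1 − (4/3)·0.093750) = −0.75 · ln(0.875000) = −0.75 · (-0.133531) = 0.1001.

0.1001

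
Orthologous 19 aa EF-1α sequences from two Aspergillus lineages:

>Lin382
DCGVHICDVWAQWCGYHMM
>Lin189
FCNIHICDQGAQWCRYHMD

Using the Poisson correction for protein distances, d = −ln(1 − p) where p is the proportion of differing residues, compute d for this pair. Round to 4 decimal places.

0.4595

The sequences differ at positions 1 (D/F), 3 (G/N), 4 (V/I), 9 (V/Q), 10 (W/G), 15 (G/R), 19 (M/D).
p = 7/19 = 0.368421.
d = −ln(1 − 0.368421) = −ln(0.631579) = 0.4595.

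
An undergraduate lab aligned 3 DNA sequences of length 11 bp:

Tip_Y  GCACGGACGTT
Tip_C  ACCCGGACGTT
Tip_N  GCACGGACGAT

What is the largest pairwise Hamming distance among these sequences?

Pairwise Hamming distances:
  Tip_Y vs Tip_C: 2
  Tip_Y vs Tip_N: 1
  Tip_C vs Tip_N: 3
The largest is 3, between Tip_C and Tip_N.

3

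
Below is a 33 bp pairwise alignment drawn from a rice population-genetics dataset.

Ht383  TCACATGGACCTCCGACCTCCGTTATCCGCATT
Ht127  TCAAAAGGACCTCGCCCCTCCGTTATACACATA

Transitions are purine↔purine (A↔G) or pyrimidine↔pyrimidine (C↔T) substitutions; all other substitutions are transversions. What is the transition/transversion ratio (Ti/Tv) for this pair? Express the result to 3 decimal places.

0.143

The sequences differ at positions 4 (C/A, transversion), 6 (T/A, transversion), 14 (C/G, transversion), 15 (G/C, transversion), 16 (A/C, transversion), 27 (C/A, transversion), 29 (G/A, transition), 33 (T/A, transversion).
Of the 8 differences, 1 transition and 7 transversions, so Ti/Tv = 1/7 = 0.143.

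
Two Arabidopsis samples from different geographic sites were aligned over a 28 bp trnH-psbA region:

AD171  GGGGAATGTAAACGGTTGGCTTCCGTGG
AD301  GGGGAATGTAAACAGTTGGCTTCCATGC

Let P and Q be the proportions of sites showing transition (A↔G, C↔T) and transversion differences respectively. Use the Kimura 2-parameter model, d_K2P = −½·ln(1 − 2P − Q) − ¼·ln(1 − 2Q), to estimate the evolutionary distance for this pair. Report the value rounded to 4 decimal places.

0.1169

Differing sites — 14:G/A (Ti); 25:G/A (Ti); 28:G/C (Tv).
Of the 3 differences, 2 transitions and 1 transversion over 28 sites: P = 2/28 = 0.071429, Q = 1/28 = 0.035714.
d = −0.5·ln(0.821428) − 0.25·ln(0.928572) = −0.5·(-0.196711) − 0.25·(-0.074107) = 0.1169.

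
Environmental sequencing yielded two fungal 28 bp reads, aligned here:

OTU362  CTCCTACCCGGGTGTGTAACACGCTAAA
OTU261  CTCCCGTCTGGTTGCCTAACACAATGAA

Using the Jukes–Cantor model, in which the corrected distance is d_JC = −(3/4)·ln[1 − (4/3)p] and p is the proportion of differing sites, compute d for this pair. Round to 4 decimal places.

0.4850

The sequences differ at positions 5 (T/C), 6 (A/G), 7 (C/T), 9 (C/T), 12 (G/T), 15 (T/C), 16 (G/C), 23 (G/A), 24 (C/A), 26 (A/G).
p = 10/28 = 0.357143.
d = −0.75 · ln(1 − (4/3)·0.357143) = −0.75 · ln(0.523809) = −0.75 · (-0.646628) = 0.4850.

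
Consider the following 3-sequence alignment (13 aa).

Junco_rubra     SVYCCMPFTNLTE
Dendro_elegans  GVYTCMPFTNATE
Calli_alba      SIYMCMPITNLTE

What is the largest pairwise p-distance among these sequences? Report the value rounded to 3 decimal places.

Pairwise Hamming distances:
  Junco_rubra vs Dendro_elegans: 3
  Junco_rubra vs Calli_alba: 3
  Dendro_elegans vs Calli_alba: 5
The largest is 5 mismatches, between Dendro_elegans and Calli_alba; p = 5/13 = 0.385.

0.385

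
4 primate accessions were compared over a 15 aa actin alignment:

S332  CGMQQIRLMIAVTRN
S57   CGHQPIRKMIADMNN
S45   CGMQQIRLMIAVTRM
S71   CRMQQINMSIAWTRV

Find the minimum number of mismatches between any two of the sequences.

1

Pairwise Hamming distances:
  S332 vs S57: 6
  S332 vs S45: 1
  S332 vs S71: 6
  S57 vs S45: 7
  S57 vs S71: 10
  S45 vs S71: 6
The smallest is 1, between S332 and S45.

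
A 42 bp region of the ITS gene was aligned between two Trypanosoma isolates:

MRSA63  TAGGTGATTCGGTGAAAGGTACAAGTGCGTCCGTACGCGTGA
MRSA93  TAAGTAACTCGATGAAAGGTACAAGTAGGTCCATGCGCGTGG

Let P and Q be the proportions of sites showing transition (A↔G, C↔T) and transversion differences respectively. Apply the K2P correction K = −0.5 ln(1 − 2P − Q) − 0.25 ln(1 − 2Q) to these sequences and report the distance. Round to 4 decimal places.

0.2716

Differing sites — 3:G/A (Ti); 6:G/A (Ti); 8:T/C (Ti); 12:G/A (Ti); 27:G/A (Ti); 28:C/G (Tv); 33:G/A (Ti); 35:A/G (Ti); 42:A/G (Ti).
Of the 9 differences, 8 transitions and 1 transversion over 42 sites: P = 8/42 = 0.190476, Q = 1/42 = 0.023810.
d = −0.5·ln(0.595238) − 0.25·ln(0.952380) = −0.5·(-0.518794) − 0.25·(-0.048791) = 0.2716.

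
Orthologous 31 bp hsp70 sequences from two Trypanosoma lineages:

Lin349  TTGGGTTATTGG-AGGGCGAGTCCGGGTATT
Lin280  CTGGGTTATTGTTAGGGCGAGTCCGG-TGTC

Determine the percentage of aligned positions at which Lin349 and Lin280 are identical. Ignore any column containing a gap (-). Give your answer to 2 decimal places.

86.21%

Excluding the 2 gap columns leaves 29 comparable sites.
The sequences differ at positions 1 (T/C), 12 (G/T), 29 (A/G), 31 (T/C).
25 of the 29 comparable sites match, so the percent identity is 25/29 × 100 = 86.21%.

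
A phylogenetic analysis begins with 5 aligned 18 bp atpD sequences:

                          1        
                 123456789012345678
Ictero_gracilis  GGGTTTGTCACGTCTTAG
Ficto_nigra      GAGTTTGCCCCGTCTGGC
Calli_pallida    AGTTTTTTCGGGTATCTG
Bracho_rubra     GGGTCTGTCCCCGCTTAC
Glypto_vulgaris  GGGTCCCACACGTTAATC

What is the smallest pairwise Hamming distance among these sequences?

5

Pairwise Hamming distances:
  Ictero_gracilis vs Ficto_nigra: 6
  Ictero_gracilis vs Calli_pallida: 8
  Ictero_gracilis vs Bracho_rubra: 5
  Ictero_gracilis vs Glypto_vulgaris: 9
  Ficto_nigra vs Calli_pallida: 11
  Ficto_nigra vs Bracho_rubra: 7
  Ficto_nigra vs Glypto_vulgaris: 10
  Calli_pallida vs Bracho_rubra: 12
  Calli_pallida vs Glypto_vulgaris: 12
  Bracho_rubra vs Glypto_vulgaris: 10
The smallest is 5, between Ictero_gracilis and Bracho_rubra.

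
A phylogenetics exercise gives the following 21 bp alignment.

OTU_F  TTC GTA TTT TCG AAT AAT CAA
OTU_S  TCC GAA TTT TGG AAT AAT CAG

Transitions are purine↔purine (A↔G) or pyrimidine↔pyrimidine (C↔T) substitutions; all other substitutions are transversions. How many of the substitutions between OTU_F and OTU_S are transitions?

2

Differing sites — 2:T/C (Ti); 5:T/A (Tv); 11:C/G (Tv); 21:A/G (Ti).
Of the 4 differences, 2 transitions and 2 transversions, so the answer is 2.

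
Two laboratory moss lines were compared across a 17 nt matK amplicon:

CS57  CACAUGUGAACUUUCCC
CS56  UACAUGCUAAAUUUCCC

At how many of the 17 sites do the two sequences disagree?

4

The sequences differ at positions 1 (C/U), 7 (U/C), 8 (G/U), 11 (C/A).
That gives 4 mismatches out of 17 aligned sites, so the Hamming distance is 4.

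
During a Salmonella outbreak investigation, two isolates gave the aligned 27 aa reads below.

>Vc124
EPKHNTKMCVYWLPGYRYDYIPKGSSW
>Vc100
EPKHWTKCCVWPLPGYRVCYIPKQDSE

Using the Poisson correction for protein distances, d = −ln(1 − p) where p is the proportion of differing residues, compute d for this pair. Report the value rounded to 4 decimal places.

0.4055

Differing sites — 5:N/W; 8:M/C; 11:Y/W; 12:W/P; 18:Y/V; 19:D/C; 24:G/Q; 25:S/D; 27:W/E.
p = 9/27 = 0.333333.
d = −ln(1 − 0.333333) = −ln(0.666667) = 0.4055.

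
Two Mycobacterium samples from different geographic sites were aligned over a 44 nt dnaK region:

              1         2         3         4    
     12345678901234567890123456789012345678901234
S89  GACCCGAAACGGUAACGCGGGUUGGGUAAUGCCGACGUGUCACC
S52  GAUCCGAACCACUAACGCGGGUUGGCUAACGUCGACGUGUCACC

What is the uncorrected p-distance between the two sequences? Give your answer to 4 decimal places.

0.1591

Differing sites — 3:C/U; 9:A/C; 11:G/A; 12:G/C; 26:G/C; 30:U/C; 32:C/U.
There are 7 differences over 44 sites, so p = 7/44 = 0.1591.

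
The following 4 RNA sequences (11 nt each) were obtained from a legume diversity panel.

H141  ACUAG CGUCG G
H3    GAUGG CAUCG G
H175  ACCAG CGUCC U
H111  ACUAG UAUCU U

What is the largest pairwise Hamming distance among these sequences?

Pairwise Hamming distances:
  H141 vs H3: 4
  H141 vs H175: 3
  H141 vs H111: 4
  H3 vs H175: 7
  H3 vs H111: 6
  H175 vs H111: 4
The largest is 7, between H3 and H175.

7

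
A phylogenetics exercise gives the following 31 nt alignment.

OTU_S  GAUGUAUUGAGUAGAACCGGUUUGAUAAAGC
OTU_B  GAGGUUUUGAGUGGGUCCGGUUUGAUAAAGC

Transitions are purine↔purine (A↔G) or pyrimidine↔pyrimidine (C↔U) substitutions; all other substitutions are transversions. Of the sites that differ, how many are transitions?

Differing sites — 3:U/G (Tv); 6:A/U (Tv); 13:A/G (Ti); 15:A/G (Ti); 16:A/U (Tv).
Of the 5 differences, 2 transitions and 3 transversions, so the answer is 2.

2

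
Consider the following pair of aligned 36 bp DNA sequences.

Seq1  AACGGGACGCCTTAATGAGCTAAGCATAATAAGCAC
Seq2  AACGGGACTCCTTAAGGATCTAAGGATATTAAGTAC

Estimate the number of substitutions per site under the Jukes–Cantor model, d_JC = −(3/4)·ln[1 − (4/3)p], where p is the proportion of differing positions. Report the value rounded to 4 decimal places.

Mismatches occur at site 9 (G↔T), site 16 (T↔G), site 19 (G↔T), site 25 (C↔G), site 29 (A↔T), site 34 (C↔T).
p = 6/36 = 0.166667.
d = −0.75 · ln(1 − (4/3)·0.166667) = −0.75 · ln(0.777777) = −0.75 · (-0.251315) = 0.1885.

0.1885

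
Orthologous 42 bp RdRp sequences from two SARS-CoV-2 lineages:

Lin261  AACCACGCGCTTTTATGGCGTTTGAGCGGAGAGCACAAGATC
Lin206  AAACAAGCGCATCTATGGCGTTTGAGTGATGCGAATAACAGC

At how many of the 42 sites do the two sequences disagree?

The sequences differ at positions 3 (C/A), 6 (C/A), 11 (T/A), 13 (T/C), 27 (C/T), 29 (G/A), 30 (A/T), 32 (A/C), 34 (C/A), 36 (C/T), 39 (G/C), 41 (T/G).
That gives 12 mismatches out of 42 aligned sites, so the Hamming distance is 12.

12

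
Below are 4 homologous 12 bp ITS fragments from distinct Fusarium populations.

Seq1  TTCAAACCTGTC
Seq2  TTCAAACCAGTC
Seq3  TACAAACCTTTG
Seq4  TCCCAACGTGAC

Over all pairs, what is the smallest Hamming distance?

Pairwise Hamming distances:
  Seq1 vs Seq2: 1
  Seq1 vs Seq3: 3
  Seq1 vs Seq4: 4
  Seq2 vs Seq3: 4
  Seq2 vs Seq4: 5
  Seq3 vs Seq4: 6
The smallest is 1, between Seq1 and Seq2.

1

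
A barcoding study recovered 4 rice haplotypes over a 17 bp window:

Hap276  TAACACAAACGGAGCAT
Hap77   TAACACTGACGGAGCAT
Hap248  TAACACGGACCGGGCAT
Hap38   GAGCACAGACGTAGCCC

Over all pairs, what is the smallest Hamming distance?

2

Pairwise Hamming distances:
  Hap276 vs Hap77: 2
  Hap276 vs Hap248: 4
  Hap276 vs Hap38: 6
  Hap77 vs Hap248: 3
  Hap77 vs Hap38: 6
  Hap248 vs Hap38: 8
The smallest is 2, between Hap276 and Hap77.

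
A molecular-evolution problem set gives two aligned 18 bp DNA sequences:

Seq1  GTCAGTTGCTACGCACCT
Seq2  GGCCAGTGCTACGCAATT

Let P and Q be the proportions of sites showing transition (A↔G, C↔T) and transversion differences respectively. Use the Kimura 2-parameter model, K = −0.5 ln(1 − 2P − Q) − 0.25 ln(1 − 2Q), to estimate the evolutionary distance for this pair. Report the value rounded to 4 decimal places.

Mismatches occur at site 2 (T/G, transversion), site 4 (A/C, transversion), site 5 (G/A, transition), site 6 (T/G, transversion), site 16 (C/A, transversion), site 17 (C/T, transition).
Of the 6 differences, 2 transitions and 4 transversions over 18 sites: P = 2/18 = 0.111111, Q = 4/18 = 0.222222.
d = −0.5·ln(0.555556) − 0.25·ln(0.555556) = −0.5·(-0.587786) − 0.25·(-0.587786) = 0.4408.

0.4408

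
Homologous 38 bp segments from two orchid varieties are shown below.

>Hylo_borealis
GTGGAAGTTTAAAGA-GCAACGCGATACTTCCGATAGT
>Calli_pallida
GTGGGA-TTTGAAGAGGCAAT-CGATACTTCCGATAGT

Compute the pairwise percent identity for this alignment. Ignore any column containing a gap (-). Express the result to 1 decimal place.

91.4%

Excluding the 3 gap columns leaves 35 comparable sites.
Mismatches occur at site 5 (A/G), site 11 (A/G), site 21 (C/T).
32 of the 35 comparable sites match, so the percent identity is 32/35 × 100 = 91.4%.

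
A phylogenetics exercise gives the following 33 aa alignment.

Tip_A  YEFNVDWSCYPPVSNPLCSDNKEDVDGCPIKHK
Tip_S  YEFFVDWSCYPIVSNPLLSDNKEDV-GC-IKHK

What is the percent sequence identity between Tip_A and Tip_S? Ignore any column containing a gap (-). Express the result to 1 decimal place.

90.3%

Excluding the 2 gap columns leaves 31 comparable sites.
The sequences differ at positions 4 (N/F), 12 (P/I), 18 (C/L).
28 of the 31 comparable sites match, so the percent identity is 28/31 × 100 = 90.3%.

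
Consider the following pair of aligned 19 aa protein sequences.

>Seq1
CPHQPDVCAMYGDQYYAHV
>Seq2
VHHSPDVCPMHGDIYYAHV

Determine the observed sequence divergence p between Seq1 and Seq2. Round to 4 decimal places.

0.3158

Mismatches occur at site 1 (C↔V), site 2 (P↔H), site 4 (Q↔S), site 9 (A↔P), site 11 (Y↔H), site 14 (Q↔I).
There are 6 differences over 19 sites, so p = 6/19 = 0.3158.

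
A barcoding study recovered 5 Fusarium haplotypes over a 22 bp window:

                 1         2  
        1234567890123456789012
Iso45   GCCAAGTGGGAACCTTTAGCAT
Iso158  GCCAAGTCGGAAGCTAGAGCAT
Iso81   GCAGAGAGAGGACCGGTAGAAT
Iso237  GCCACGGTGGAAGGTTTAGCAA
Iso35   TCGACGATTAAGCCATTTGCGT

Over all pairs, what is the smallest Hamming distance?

4

Pairwise Hamming distances:
  Iso45 vs Iso158: 4
  Iso45 vs Iso81: 8
  Iso45 vs Iso237: 6
  Iso45 vs Iso35: 11
  Iso158 vs Iso81: 11
  Iso158 vs Iso237: 7
  Iso158 vs Iso35: 14
  Iso81 vs Iso237: 13
  Iso81 vs Iso35: 14
  Iso237 vs Iso35: 12
The smallest is 4, between Iso45 and Iso158.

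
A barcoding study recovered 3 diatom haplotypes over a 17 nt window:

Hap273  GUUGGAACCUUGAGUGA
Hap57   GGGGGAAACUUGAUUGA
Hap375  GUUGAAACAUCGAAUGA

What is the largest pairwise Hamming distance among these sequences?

7

Pairwise Hamming distances:
  Hap273 vs Hap57: 4
  Hap273 vs Hap375: 4
  Hap57 vs Hap375: 7
The largest is 7, between Hap57 and Hap375.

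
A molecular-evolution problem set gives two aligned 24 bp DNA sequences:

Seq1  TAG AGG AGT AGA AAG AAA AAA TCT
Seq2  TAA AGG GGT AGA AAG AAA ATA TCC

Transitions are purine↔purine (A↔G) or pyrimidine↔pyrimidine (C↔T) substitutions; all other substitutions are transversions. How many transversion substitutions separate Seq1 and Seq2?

Differing sites — 3:G/A (Ti); 7:A/G (Ti); 20:A/T (Tv); 24:T/C (Ti).
Of the 4 differences, 3 transitions and 1 transversion, so the answer is 1.

1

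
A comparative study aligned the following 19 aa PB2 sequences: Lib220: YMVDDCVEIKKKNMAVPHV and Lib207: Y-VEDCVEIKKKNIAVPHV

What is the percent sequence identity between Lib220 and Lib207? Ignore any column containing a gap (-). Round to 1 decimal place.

Excluding the 1 gap column leaves 18 comparable sites.
The sequences differ at positions 4 (D/E), 14 (M/I).
16 of the 18 comparable sites match, so the percent identity is 16/18 × 100 = 88.9%.

88.9%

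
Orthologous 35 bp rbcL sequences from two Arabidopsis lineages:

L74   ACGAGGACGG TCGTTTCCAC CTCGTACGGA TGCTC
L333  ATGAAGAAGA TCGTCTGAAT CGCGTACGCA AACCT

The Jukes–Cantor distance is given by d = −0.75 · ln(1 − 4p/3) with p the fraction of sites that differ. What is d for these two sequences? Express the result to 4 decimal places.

Differing sites — 2:C/T; 5:G/A; 8:C/A; 10:G/A; 15:T/C; 17:C/G; 18:C/A; 20:C/T; 22:T/G; 29:G/C; 31:T/A; 32:G/A; 34:T/C; 35:C/T.
p = 14/35 = 0.400000.
d = −0.75 · ln(1 − (4/3)·0.400000) = −0.75 · ln(0.466667) = −0.75 · (-0.762139) = 0.5716.

0.5716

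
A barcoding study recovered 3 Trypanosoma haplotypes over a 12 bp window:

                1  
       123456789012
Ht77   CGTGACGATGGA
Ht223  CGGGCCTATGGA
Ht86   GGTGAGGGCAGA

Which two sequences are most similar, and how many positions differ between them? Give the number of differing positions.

Pairwise Hamming distances:
  Ht77 vs Ht223: 3
  Ht77 vs Ht86: 5
  Ht223 vs Ht86: 8
The smallest is 3, between Ht77 and Ht223.

3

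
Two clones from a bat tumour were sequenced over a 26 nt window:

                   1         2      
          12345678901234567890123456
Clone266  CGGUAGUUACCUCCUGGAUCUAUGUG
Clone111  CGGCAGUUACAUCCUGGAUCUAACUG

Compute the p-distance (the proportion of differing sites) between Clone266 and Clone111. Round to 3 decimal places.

The sequences differ at positions 4 (U/C), 11 (C/A), 23 (U/A), 24 (G/C).
There are 4 differences over 26 sites, so p = 4/26 = 0.154.

0.154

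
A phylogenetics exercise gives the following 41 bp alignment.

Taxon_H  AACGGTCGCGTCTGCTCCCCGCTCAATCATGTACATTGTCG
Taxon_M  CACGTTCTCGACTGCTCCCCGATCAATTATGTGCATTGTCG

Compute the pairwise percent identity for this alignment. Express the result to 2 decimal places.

82.93%

Mismatches occur at site 1 (A→C), site 5 (G→T), site 8 (G→T), site 11 (T→A), site 22 (C→A), site 28 (C→T), site 33 (A→G).
34 of the 41 sites match, so the percent identity is 34/41 × 100 = 82.93%.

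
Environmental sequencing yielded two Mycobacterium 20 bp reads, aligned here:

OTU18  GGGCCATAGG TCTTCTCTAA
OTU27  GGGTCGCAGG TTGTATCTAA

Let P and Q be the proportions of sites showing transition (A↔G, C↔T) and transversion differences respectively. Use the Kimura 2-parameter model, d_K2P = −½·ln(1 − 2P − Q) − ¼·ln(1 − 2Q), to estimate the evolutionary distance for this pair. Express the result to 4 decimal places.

0.4024

Differing sites — 4:C/T (Ti); 6:A/G (Ti); 7:T/C (Ti); 12:C/T (Ti); 13:T/G (Tv); 15:C/A (Tv).
Of the 6 differences, 4 transitions and 2 transversions over 20 sites: P = 4/20 = 0.200000, Q = 2/20 = 0.100000.
d = −0.5·ln(0.500000) − 0.25·ln(0.800000) = −0.5·(-0.693147) − 0.25·(-0.223144) = 0.4024.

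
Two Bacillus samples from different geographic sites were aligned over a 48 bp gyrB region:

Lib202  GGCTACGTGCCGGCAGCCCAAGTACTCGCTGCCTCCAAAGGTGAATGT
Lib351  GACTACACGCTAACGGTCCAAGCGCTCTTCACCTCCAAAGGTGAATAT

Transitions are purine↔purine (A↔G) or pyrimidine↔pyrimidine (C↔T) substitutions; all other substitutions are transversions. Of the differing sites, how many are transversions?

1

Differing sites — 2:G/A (Ti); 7:G/A (Ti); 8:T/C (Ti); 11:C/T (Ti); 12:G/A (Ti); 13:G/A (Ti); 15:A/G (Ti); 17:C/T (Ti); 23:T/C (Ti); 24:A/G (Ti); 28:G/T (Tv); 29:C/T (Ti); 30:T/C (Ti); 31:G/A (Ti); 47:G/A (Ti).
Of the 15 differences, 14 transitions and 1 transversion, so the answer is 1.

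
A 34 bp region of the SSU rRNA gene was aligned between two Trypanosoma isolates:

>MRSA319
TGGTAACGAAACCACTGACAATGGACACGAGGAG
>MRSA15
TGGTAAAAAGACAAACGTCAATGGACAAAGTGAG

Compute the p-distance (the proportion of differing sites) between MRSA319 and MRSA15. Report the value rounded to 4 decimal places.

The sequences differ at positions 7 (C/A), 8 (G/A), 10 (A/G), 13 (C/A), 15 (C/A), 16 (T/C), 18 (A/T), 28 (C/A), 29 (G/A), 30 (A/G), 31 (G/T).
There are 11 differences over 34 sites, so p = 11/34 = 0.3235.

0.3235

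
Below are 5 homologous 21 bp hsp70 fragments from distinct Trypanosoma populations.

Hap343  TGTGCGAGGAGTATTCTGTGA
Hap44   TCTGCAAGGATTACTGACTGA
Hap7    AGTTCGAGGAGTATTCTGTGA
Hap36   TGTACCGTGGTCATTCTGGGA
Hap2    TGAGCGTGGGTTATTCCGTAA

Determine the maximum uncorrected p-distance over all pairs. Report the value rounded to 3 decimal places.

0.571

Pairwise Hamming distances:
  Hap343 vs Hap44: 7
  Hap343 vs Hap7: 2
  Hap343 vs Hap36: 8
  Hap343 vs Hap2: 6
  Hap44 vs Hap7: 9
  Hap44 vs Hap36: 12
  Hap44 vs Hap2: 10
  Hap7 vs Hap36: 9
  Hap7 vs Hap2: 8
  Hap36 vs Hap2: 9
The largest is 12 mismatches, between Hap44 and Hap36; p = 12/21 = 0.571.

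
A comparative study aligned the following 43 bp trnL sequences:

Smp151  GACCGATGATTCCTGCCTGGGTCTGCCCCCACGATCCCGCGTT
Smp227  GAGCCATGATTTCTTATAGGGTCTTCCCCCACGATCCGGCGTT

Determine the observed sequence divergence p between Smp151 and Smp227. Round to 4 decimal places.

Differing sites — 3:C/G; 5:G/C; 12:C/T; 15:G/T; 16:C/A; 17:C/T; 18:T/A; 25:G/T; 38:C/G.
There are 9 differences over 43 sites, so p = 9/43 = 0.2093.

0.2093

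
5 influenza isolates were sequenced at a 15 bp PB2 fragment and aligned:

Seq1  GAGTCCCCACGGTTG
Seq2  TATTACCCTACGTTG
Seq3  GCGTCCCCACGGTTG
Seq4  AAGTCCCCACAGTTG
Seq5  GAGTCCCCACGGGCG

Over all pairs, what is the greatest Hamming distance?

8

Pairwise Hamming distances:
  Seq1 vs Seq2: 6
  Seq1 vs Seq3: 1
  Seq1 vs Seq4: 2
  Seq1 vs Seq5: 2
  Seq2 vs Seq3: 7
  Seq2 vs Seq4: 6
  Seq2 vs Seq5: 8
  Seq3 vs Seq4: 3
  Seq3 vs Seq5: 3
  Seq4 vs Seq5: 4
The largest is 8, between Seq2 and Seq5.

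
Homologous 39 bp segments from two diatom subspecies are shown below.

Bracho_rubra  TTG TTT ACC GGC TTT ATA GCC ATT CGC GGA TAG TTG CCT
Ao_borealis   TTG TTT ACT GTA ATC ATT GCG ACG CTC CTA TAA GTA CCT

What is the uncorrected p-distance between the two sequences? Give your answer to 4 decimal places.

The sequences differ at positions 9 (C/T), 11 (G/T), 12 (C/A), 13 (T/A), 15 (T/C), 18 (A/T), 21 (C/G), 23 (T/C), 24 (T/G), 26 (G/T), 28 (G/C), 29 (G/T), 33 (G/A), 34 (T/G), 36 (G/A).
There are 15 differences over 39 sites, so p = 15/39 = 0.3846.

0.3846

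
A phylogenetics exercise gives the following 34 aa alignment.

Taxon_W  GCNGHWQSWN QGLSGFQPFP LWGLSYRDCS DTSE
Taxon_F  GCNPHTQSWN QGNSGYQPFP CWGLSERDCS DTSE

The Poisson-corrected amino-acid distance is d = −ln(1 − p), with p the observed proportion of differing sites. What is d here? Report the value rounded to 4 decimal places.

0.1942

The sequences differ at positions 4 (G/P), 6 (W/T), 13 (L/N), 16 (F/Y), 21 (L/C), 26 (Y/E).
p = 6/34 = 0.176471.
d = −ln(1 − 0.176471) = −ln(0.823529) = 0.1942.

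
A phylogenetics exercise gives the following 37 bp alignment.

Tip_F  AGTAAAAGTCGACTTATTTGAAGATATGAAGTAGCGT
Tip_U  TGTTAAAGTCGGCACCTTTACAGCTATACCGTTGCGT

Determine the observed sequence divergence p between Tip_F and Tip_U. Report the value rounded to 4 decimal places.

0.3514

Differing sites — 1:A/T; 4:A/T; 12:A/G; 14:T/A; 15:T/C; 16:A/C; 20:G/A; 21:A/C; 24:A/C; 28:G/A; 29:A/C; 30:A/C; 33:A/T.
There are 13 differences over 37 sites, so p = 13/37 = 0.3514.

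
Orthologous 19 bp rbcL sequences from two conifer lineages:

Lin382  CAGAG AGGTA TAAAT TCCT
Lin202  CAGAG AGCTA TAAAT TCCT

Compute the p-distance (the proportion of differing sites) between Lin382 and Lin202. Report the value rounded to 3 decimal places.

0.053

Differing sites — 8:G/C.
There are 1 differences over 19 sites, so p = 1/19 = 0.053.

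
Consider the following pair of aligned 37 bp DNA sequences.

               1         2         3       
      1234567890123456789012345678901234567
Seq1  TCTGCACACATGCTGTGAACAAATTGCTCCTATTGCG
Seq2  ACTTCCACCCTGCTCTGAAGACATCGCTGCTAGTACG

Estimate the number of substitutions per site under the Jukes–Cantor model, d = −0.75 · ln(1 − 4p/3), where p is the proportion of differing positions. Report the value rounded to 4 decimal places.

0.4740

Mismatches occur at site 1 (T→A), site 4 (G→T), site 6 (A→C), site 7 (C→A), site 8 (A→C), site 10 (A→C), site 15 (G→C), site 20 (C→G), site 22 (A→C), site 25 (T→C), site 29 (C→G), site 33 (T→G), site 35 (G→A).
p = 13/37 = 0.351351.
d = −0.75 · ln(1 − (4/3)·0.351351) = −0.75 · ln(0.531532) = −0.75 · (-0.631992) = 0.4740.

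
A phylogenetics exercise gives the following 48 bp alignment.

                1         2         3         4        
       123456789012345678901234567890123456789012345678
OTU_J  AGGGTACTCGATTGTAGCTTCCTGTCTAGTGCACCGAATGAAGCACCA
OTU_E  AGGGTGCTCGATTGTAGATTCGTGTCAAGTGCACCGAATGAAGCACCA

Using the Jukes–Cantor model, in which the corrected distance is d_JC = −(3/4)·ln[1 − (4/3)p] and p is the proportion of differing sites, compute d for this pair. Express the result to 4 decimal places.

Differing sites — 6:A/G; 18:C/A; 22:C/G; 27:T/A.
p = 4/48 = 0.083333.
d = −0.75 · ln(1 − (4/3)·0.083333) = −0.75 · ln(0.888889) = −0.75 · (-0.117783) = 0.0883.

0.0883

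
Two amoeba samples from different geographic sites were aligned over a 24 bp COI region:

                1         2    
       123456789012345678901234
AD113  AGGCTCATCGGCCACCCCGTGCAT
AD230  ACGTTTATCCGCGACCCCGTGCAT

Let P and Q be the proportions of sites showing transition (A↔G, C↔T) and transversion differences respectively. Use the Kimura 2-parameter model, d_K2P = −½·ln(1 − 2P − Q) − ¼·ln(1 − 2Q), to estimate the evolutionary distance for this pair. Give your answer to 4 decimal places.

Differing sites — 2:G/C (Tv); 4:C/T (Ti); 6:C/T (Ti); 10:G/C (Tv); 13:C/G (Tv).
Of the 5 differences, 2 transitions and 3 transversions over 24 sites: P = 2/24 = 0.083333, Q = 3/24 = 0.125000.
d = −0.5·ln(0.708334) − 0.25·ln(0.750000) = −0.5·(-0.344840) − 0.25·(-0.287682) = 0.2443.

0.2443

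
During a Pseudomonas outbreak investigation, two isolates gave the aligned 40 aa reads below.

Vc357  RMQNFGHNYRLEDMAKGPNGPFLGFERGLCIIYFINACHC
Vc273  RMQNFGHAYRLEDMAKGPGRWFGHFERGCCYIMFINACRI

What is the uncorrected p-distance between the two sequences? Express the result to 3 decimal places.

0.275

Differing sites — 8:N/A; 19:N/G; 20:G/R; 21:P/W; 23:L/G; 24:G/H; 29:L/C; 31:I/Y; 33:Y/M; 39:H/R; 40:C/I.
There are 11 differences over 40 sites, so p = 11/40 = 0.275.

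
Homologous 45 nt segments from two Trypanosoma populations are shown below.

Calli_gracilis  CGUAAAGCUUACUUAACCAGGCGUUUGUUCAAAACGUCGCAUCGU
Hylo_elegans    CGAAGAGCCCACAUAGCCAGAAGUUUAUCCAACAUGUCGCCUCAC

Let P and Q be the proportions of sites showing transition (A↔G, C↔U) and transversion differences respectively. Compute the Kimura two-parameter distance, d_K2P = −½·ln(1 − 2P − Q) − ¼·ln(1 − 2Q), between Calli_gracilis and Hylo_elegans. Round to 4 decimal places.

The sequences differ at positions 3 (U/A, transversion), 5 (A/G, transition), 9 (U/C, transition), 10 (U/C, transition), 13 (U/A, transversion), 16 (A/G, transition), 21 (G/A, transition), 22 (C/A, transversion), 27 (G/A, transition), 29 (U/C, transition), 33 (A/C, transversion), 35 (C/U, transition), 41 (A/C, transversion), 44 (G/A, transition), 45 (U/C, transition).
Of the 15 differences, 10 transitions and 5 transversions over 45 sites: P = 10/45 = 0.222222, Q = 5/45 = 0.111111.
d = −0.5·ln(0.444445) − 0.25·ln(0.777778) = −0.5·(-0.810929) − 0.25·(-0.251314) = 0.4683.

0.4683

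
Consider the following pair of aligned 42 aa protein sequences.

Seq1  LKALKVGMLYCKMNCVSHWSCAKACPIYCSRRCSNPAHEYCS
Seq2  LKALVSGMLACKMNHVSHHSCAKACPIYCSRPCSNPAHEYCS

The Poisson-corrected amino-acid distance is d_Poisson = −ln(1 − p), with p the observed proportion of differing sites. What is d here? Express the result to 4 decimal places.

0.1542

The sequences differ at positions 5 (K/V), 6 (V/S), 10 (Y/A), 15 (C/H), 19 (W/H), 32 (R/P).
p = 6/42 = 0.142857.
d = −ln(1 − 0.142857) = −ln(0.857143) = 0.1542.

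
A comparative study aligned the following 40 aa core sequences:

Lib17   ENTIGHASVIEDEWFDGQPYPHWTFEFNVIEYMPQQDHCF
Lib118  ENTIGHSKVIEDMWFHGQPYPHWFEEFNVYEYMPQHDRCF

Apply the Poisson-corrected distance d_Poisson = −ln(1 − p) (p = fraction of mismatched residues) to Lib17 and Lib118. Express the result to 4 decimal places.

Mismatches occur at site 7 (A↔S), site 8 (S↔K), site 13 (E↔M), site 16 (D↔H), site 24 (T↔F), site 25 (F↔E), site 30 (I↔Y), site 36 (Q↔H), site 38 (H↔R).
p = 9/40 = 0.225000.
d = −ln(1 − 0.225000) = −ln(0.775000) = 0.2549.

0.2549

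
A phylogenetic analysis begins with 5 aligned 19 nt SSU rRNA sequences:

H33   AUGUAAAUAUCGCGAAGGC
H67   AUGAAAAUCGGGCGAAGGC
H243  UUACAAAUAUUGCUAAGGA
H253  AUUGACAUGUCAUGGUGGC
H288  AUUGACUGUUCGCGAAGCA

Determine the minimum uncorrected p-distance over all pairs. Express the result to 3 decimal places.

Pairwise Hamming distances:
  H33 vs H67: 4
  H33 vs H243: 6
  H33 vs H253: 8
  H33 vs H288: 8
  H67 vs H243: 8
  H67 vs H253: 10
  H67 vs H288: 10
  H243 vs H253: 12
  H243 vs H288: 10
  H253 vs H288: 9
The smallest is 4 mismatches, between H33 and H67; p = 4/19 = 0.211.

0.211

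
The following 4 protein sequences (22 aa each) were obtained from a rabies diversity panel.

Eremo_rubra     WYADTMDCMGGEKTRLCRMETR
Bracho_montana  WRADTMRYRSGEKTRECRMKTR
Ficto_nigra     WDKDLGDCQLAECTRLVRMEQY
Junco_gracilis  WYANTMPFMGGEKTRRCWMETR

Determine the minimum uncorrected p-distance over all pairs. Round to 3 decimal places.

Pairwise Hamming distances:
  Eremo_rubra vs Bracho_montana: 7
  Eremo_rubra vs Ficto_nigra: 11
  Eremo_rubra vs Junco_gracilis: 5
  Bracho_montana vs Ficto_nigra: 15
  Bracho_montana vs Junco_gracilis: 9
  Ficto_nigra vs Junco_gracilis: 16
The smallest is 5 mismatches, between Eremo_rubra and Junco_gracilis; p = 5/22 = 0.227.

0.227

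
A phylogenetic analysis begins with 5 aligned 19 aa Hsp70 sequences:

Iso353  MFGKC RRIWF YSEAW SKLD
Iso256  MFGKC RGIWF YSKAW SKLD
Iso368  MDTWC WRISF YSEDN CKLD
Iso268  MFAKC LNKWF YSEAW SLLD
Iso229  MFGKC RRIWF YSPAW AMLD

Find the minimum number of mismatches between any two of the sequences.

2

Pairwise Hamming distances:
  Iso353 vs Iso256: 2
  Iso353 vs Iso368: 8
  Iso353 vs Iso268: 5
  Iso353 vs Iso229: 3
  Iso256 vs Iso368: 10
  Iso256 vs Iso268: 6
  Iso256 vs Iso229: 4
  Iso368 vs Iso268: 11
  Iso368 vs Iso229: 10
  Iso268 vs Iso229: 7
The smallest is 2, between Iso353 and Iso256.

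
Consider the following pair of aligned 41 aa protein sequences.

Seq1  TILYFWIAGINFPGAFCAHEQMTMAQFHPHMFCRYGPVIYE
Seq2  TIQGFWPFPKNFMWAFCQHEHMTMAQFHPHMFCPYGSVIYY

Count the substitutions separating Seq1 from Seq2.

13

The sequences differ at positions 3 (L/Q), 4 (Y/G), 7 (I/P), 8 (A/F), 9 (G/P), 10 (I/K), 13 (P/M), 14 (G/W), 18 (A/Q), 21 (Q/H), 34 (R/P), 37 (P/S), 41 (E/Y).
That gives 13 mismatches out of 41 aligned sites, so the Hamming distance is 13.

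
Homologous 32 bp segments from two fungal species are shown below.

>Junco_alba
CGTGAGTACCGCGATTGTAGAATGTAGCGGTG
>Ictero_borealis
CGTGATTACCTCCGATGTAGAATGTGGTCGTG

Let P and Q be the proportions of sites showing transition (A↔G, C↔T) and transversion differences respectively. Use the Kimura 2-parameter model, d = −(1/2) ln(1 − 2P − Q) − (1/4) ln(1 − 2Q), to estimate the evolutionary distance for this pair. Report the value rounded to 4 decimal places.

0.3043

Mismatches occur at site 6 (G↔T, transversion), site 11 (G↔T, transversion), site 13 (G↔C, transversion), site 14 (A↔G, transition), site 15 (T↔A, transversion), site 26 (A↔G, transition), site 28 (C↔T, transition), site 29 (G↔C, transversion).
Of the 8 differences, 3 transitions and 5 transversions over 32 sites: P = 3/32 = 0.093750, Q = 5/32 = 0.156250.
d = −0.5·ln(0.656250) − 0.25·ln(0.687500) = −0.5·(-0.421213) − 0.25·(-0.374693) = 0.3043.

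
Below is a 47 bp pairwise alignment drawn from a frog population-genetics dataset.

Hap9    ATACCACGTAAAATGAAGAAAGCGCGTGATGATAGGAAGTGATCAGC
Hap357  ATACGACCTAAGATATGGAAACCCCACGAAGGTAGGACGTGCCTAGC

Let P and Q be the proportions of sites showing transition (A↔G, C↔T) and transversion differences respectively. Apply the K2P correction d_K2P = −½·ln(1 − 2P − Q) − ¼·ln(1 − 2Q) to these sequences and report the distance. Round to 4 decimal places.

The sequences differ at positions 5 (C/G, transversion), 8 (G/C, transversion), 12 (A/G, transition), 15 (G/A, transition), 16 (A/T, transversion), 17 (A/G, transition), 22 (G/C, transversion), 24 (G/C, transversion), 26 (G/A, transition), 27 (T/C, transition), 30 (T/A, transversion), 32 (A/G, transition), 38 (A/C, transversion), 42 (A/C, transversion), 43 (T/C, transition), 44 (C/T, transition).
Of the 16 differences, 8 transitions and 8 transversions over 47 sites: P = 8/47 = 0.170213, Q = 8/47 = 0.170213.
d = −0.5·ln(0.489361) − 0.25·ln(0.659574) = −0.5·(-0.714655) − 0.25·(-0.416161) = 0.4614.

0.4614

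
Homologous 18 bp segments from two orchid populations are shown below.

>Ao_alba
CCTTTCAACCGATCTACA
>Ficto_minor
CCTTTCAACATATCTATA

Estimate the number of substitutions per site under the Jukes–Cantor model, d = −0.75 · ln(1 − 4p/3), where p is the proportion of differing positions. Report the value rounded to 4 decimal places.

Differing sites — 10:C/A; 11:G/T; 17:C/T.
p = 3/18 = 0.166667.
d = −0.75 · ln(1 − (4/3)·0.166667) = −0.75 · ln(0.777777) = −0.75 · (-0.251315) = 0.1885.

0.1885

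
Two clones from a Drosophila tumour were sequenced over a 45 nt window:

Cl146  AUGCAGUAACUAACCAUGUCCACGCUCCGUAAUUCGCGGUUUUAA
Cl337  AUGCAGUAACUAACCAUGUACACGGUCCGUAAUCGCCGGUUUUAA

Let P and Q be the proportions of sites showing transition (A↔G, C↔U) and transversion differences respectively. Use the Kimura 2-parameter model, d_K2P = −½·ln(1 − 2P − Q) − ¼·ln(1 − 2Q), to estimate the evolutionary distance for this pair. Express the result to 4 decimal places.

The sequences differ at positions 20 (C/A, transversion), 25 (C/G, transversion), 34 (U/C, transition), 35 (C/G, transversion), 36 (G/C, transversion).
Of the 5 differences, 1 transition and 4 transversions over 45 sites: P = 1/45 = 0.022222, Q = 4/45 = 0.088889.
d = −0.5·ln(0.866667) − 0.25·ln(0.822222) = −0.5·(-0.143100) − 0.25·(-0.195745) = 0.1205.

0.1205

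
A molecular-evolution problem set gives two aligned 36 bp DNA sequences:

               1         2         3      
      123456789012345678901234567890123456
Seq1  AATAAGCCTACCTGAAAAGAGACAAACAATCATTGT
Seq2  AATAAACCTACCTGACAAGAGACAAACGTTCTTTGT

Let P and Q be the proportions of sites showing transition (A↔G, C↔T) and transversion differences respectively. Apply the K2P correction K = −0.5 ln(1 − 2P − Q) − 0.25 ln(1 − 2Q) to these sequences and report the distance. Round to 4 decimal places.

0.1537

Differing sites — 6:G/A (Ti); 16:A/C (Tv); 28:A/G (Ti); 29:A/T (Tv); 32:A/T (Tv).
Of the 5 differences, 2 transitions and 3 transversions over 36 sites: P = 2/36 = 0.055556, Q = 3/36 = 0.083333.
d = −0.5·ln(0.805555) − 0.25·ln(0.833334) = −0.5·(-0.216224) − 0.25·(-0.182321) = 0.1537.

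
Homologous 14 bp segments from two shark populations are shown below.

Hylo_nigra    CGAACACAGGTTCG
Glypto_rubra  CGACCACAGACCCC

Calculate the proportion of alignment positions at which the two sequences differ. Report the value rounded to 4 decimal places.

Mismatches occur at site 4 (A→C), site 10 (G→A), site 11 (T→C), site 12 (T→C), site 14 (G→C).
There are 5 differences over 14 sites, so p = 5/14 = 0.3571.

0.3571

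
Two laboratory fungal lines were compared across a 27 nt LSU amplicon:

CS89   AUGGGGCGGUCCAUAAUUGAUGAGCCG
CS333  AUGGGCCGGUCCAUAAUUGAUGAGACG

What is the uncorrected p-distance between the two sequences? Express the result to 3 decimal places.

0.074

Differing sites — 6:G/C; 25:C/A.
There are 2 differences over 27 sites, so p = 2/27 = 0.074.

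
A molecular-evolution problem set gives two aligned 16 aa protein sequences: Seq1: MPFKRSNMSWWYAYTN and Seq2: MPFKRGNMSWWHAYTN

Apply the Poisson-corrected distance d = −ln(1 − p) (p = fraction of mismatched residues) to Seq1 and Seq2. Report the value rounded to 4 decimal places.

0.1335

Mismatches occur at site 6 (S/G), site 12 (Y/H).
p = 2/16 = 0.125000.
d = −ln(1 − 0.125000) = −ln(0.875000) = 0.1335.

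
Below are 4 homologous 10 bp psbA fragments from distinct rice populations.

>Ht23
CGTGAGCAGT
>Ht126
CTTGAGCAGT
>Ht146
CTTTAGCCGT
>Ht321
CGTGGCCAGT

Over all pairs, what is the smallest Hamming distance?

Pairwise Hamming distances:
  Ht23 vs Ht126: 1
  Ht23 vs Ht146: 3
  Ht23 vs Ht321: 2
  Ht126 vs Ht146: 2
  Ht126 vs Ht321: 3
  Ht146 vs Ht321: 5
The smallest is 1, between Ht23 and Ht126.

1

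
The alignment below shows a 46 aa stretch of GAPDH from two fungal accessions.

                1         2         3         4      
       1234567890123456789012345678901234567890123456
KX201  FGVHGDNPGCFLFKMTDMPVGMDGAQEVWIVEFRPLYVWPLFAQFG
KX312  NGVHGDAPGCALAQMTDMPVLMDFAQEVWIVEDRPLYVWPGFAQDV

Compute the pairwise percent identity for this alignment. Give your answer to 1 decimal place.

76.1%

Mismatches occur at site 1 (F↔N), site 7 (N↔A), site 11 (F↔A), site 13 (F↔A), site 14 (K↔Q), site 21 (G↔L), site 24 (G↔F), site 33 (F↔D), site 41 (L↔G), site 45 (F↔D), site 46 (G↔V).
35 of the 46 sites match, so the percent identity is 35/46 × 100 = 76.1%.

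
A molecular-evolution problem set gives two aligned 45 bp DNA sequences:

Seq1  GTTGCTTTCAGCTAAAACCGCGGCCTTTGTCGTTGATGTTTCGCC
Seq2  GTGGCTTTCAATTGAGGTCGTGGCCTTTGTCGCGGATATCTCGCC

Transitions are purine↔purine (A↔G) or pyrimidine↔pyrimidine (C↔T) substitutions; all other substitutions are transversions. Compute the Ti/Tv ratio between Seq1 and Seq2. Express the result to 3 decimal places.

5.000

The sequences differ at positions 3 (T/G, transversion), 11 (G/A, transition), 12 (C/T, transition), 14 (A/G, transition), 16 (A/G, transition), 17 (A/G, transition), 18 (C/T, transition), 21 (C/T, transition), 33 (T/C, transition), 34 (T/G, transversion), 38 (G/A, transition), 40 (T/C, transition).
Of the 12 differences, 10 transitions and 2 transversions, so Ti/Tv = 10/2 = 5.000.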